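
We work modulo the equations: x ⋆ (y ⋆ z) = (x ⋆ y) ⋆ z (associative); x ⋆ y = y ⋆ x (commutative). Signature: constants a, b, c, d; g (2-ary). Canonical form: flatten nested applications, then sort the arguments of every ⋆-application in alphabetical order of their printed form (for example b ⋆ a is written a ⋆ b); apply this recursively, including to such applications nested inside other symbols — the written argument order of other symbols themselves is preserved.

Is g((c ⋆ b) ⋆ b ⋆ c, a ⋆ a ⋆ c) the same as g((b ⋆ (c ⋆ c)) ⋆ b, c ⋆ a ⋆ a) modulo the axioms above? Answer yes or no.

Left:  g((c ⋆ b) ⋆ b ⋆ c, a ⋆ a ⋆ c)
  Focus inside:  (c ⋆ b) ⋆ b ⋆ c
  Merge nested applications:  c ⋆ b ⋆ b ⋆ c
  Sort:  b ⋆ b ⋆ c ⋆ c
  Put back:  g(b ⋆ b ⋆ c ⋆ c, a ⋆ a ⋆ c)
Right:  g((b ⋆ (c ⋆ c)) ⋆ b, c ⋆ a ⋆ a)
  Focus inside:  (b ⋆ (c ⋆ c)) ⋆ b
  Flatten:  b ⋆ c ⋆ c ⋆ b
  Order the arguments:  b ⋆ b ⋆ c ⋆ c
  Put back:  g(b ⋆ b ⋆ c ⋆ c, a ⋆ a ⋆ c)

Answer: yes — both canonical forms are g(b ⋆ b ⋆ c ⋆ c, a ⋆ a ⋆ c)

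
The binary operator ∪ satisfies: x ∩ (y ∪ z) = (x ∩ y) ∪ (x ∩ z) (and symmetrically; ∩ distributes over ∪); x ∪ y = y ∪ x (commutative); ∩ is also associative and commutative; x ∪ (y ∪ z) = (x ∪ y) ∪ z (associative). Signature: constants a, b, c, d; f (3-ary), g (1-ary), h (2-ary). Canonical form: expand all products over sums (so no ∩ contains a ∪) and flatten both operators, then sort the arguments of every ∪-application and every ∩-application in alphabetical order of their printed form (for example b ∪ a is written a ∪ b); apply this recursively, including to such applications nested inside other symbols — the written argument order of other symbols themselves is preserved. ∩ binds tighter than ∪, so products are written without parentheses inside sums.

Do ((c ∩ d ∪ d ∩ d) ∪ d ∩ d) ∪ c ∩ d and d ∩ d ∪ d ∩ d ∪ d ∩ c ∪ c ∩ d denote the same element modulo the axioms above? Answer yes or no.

Answer: yes — both canonical forms are c ∩ d ∪ c ∩ d ∪ d ∩ d ∪ d ∩ d

Derivation:
Left:  ((c ∩ d ∪ d ∩ d) ∪ d ∩ d) ∪ c ∩ d
  Merge nested applications:  c ∩ d ∪ d ∩ d ∪ d ∩ d ∪ c ∩ d
  Order the arguments:  c ∩ d ∪ c ∩ d ∪ d ∩ d ∪ d ∩ d
Right:  d ∩ d ∪ d ∩ d ∪ d ∩ c ∪ c ∩ d
  Un-nest:  d ∩ d ∪ d ∩ d ∪ c ∩ d ∪ c ∩ d
  Sort arguments:  c ∩ d ∪ c ∩ d ∪ d ∩ d ∪ d ∩ d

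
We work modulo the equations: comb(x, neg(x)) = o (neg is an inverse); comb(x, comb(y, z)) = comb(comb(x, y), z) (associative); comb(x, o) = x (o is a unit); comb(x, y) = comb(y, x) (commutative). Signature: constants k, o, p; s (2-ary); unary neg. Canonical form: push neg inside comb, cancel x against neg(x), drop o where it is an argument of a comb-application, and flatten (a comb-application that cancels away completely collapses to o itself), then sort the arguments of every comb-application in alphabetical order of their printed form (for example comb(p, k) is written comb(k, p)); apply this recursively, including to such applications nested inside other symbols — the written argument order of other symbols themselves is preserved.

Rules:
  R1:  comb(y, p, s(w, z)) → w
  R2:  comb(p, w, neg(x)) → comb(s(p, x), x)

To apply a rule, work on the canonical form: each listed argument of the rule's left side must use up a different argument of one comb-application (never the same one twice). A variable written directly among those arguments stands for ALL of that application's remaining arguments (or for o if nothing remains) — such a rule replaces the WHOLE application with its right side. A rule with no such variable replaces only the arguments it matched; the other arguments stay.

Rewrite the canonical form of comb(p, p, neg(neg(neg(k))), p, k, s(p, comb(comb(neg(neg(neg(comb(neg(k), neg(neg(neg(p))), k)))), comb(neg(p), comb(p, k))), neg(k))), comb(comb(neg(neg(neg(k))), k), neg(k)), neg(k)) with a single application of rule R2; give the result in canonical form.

Answer: comb(k, s(p, k))

Derivation:
Canonical form:  comb(neg(k), neg(k), p, p, p, s(p, p))
Match R2:  consume neg(k), p;  w := comb(neg(k), p, p, s(p, p)), x := k
The extension variable absorbs all remaining arguments, so the whole application is rewritten.
Result:  comb(k, s(p, k))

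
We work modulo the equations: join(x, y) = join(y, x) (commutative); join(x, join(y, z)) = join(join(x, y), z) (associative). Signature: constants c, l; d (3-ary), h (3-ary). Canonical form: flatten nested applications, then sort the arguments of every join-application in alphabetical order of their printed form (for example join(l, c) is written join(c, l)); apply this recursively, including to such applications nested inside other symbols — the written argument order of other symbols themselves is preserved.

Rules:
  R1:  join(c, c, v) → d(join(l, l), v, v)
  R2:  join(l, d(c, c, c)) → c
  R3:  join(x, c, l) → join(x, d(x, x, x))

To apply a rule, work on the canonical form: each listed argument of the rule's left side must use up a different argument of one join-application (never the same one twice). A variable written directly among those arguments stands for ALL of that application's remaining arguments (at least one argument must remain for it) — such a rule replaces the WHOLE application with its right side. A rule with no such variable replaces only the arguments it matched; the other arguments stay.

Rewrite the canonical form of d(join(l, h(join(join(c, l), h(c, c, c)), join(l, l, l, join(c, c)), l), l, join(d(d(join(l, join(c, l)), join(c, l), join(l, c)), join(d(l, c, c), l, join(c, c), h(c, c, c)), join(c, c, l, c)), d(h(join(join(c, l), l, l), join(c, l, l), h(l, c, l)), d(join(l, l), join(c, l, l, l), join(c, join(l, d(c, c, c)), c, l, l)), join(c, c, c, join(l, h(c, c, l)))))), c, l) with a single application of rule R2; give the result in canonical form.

Answer: d(join(d(d(join(c, l, l), join(c, l), join(c, l)), join(c, c, d(l, c, c), h(c, c, c), l), join(c, c, c, l)), d(h(join(c, l, l, l), join(c, l, l), h(l, c, l)), d(join(l, l), join(c, l, l, l), join(c, c, c, l, l)), join(c, c, c, h(c, c, l), l)), h(join(c, h(c, c, c), l), join(c, c, l, l, l), l), l, l), c, l)

Derivation:
Canonical form:  d(join(d(d(join(c, l, l), join(c, l), join(c, l)), join(c, c, d(l, c, c), h(c, c, c), l), join(c, c, c, l)), d(h(join(c, l, l, l), join(c, l, l), h(l, c, l)), d(join(l, l), join(c, l, l, l), join(c, c, d(c, c, c), l, l, l)), join(c, c, c, h(c, c, l), l)), h(join(c, h(c, c, c), l), join(c, c, l, l, l), l), l, l), c, l)
R2 matches:  uses d(c, c, c), l
Giving:  d(join(d(d(join(c, l, l), join(c, l), join(c, l)), join(c, c, d(l, c, c), h(c, c, c), l), join(c, c, c, l)), d(h(join(c, l, l, l), join(c, l, l), h(l, c, l)), d(join(l, l), join(c, l, l, l), join(c, c, c, l, l)), join(c, c, c, h(c, c, l), l)), h(join(c, h(c, c, c), l), join(c, c, l, l, l), l), l, l), c, l)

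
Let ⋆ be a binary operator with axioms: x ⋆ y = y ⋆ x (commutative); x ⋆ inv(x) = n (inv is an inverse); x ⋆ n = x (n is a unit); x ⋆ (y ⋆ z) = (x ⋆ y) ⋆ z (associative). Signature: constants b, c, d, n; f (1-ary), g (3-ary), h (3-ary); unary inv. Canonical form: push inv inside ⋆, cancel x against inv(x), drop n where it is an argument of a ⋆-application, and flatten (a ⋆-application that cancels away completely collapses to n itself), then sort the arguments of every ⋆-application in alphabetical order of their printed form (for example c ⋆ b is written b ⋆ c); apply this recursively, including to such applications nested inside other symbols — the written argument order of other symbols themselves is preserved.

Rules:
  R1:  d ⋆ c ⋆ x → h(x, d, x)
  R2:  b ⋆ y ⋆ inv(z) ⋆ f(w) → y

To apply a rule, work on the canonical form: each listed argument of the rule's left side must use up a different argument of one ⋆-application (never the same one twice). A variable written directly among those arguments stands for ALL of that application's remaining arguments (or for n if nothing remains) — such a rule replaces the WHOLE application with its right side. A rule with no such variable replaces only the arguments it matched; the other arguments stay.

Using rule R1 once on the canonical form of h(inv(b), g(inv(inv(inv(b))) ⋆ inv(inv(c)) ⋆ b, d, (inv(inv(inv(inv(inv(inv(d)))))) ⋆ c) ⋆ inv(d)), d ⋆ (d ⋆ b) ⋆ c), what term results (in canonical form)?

Answer: h(inv(b), g(c, d, c), h(b ⋆ d, d, b ⋆ d))

Derivation:
Canonical form:  h(inv(b), g(c, d, c), b ⋆ c ⋆ d ⋆ d)
Apply R1:  consuming c, d;  x := b ⋆ d
The variable takes the whole remainder — replace the entire application.
Result:  h(inv(b), g(c, d, c), h(b ⋆ d, d, b ⋆ d))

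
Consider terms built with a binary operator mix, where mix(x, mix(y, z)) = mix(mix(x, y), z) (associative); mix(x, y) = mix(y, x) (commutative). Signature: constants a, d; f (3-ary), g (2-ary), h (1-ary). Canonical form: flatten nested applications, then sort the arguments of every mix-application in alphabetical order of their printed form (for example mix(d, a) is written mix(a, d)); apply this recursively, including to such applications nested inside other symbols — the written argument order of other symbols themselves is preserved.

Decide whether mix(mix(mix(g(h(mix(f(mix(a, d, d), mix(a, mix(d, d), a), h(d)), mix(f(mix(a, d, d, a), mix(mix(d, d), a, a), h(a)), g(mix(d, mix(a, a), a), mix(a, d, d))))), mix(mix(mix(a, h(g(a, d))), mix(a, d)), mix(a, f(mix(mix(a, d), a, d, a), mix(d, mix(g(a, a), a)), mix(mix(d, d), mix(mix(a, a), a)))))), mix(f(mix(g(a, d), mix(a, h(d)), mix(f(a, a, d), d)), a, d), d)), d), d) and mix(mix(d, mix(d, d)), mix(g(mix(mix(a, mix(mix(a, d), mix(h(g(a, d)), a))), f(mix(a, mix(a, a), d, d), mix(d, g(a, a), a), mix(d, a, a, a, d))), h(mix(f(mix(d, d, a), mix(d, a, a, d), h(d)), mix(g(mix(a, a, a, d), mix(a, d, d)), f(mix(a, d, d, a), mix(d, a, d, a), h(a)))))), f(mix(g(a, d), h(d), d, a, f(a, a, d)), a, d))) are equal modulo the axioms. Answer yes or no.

Left:  mix(mix(mix(g(h(mix(f(mix(a, d, d), mix(a, mix(d, d), a), h(d)), mix(f(mix(a, d, d, a), mix(mix(d, d), a, a), h(a)), g(mix(d, mix(a, a), a), mix(a, d, d))))), mix(mix(mix(a, h(g(a, d))), mix(a, d)), mix(a, f(mix(mix(a, d), a, d, a), mix(d, mix(g(a, a), a)), mix(mix(d, d), mix(mix(a, a), a)))))), mix(f(mix(g(a, d), mix(a, h(d)), mix(f(a, a, d), d)), a, d), d)), d), d)
  Merge nested applications:  mix(g(h(mix(f(mix(a, d, d), mix(a, mix(d, d), a), h(d)), mix(f(mix(a, d, d, a), mix(mix(d, d), a, a), h(a)), g(mix(d, mix(a, a), a), mix(a, d, d))))), mix(mix(mix(a, h(g(a, d))), mix(a, d)), mix(a, f(mix(mix(a, d), a, d, a), mix(d, mix(g(a, a), a)), mix(mix(d, d), mix(mix(a, a), a)))))), f(mix(g(a, d), mix(a, h(d)), mix(f(a, a, d), d)), a, d), d, d, d)
  Simplify inside:  g(h(mix(f(mix(a, d, d), mix(a, mix(d, d), a), h(d)), mix(f(mix(a, d, d, a), mix(mix(d, d), a, a), h(a)), g(mix(d, mix(a, a), a), mix(a, d, d))))), mix(mix(mix(a, h(g(a, d))), mix(a, d)), mix(a, f(mix(mix(a, d), a, d, a), mix(d, mix(g(a, a), a)), mix(mix(d, d), mix(mix(a, a), a))))))  →  g(h(mix(f(mix(a, a, d, d), mix(a, a, d, d), h(a)), f(mix(a, d, d), mix(a, a, d, d), h(d)), g(mix(a, a, a, d), mix(a, d, d)))), mix(a, a, a, d, f(mix(a, a, a, d, d), mix(a, d, g(a, a)), mix(a, a, a, d, d)), h(g(a, d))))
  Inside:  f(mix(g(a, d), mix(a, h(d)), mix(f(a, a, d), d)), a, d)  →  f(mix(a, d, f(a, a, d), g(a, d), h(d)), a, d)
  Sort:  mix(d, d, d, f(mix(a, d, f(a, a, d), g(a, d), h(d)), a, d), g(h(mix(f(mix(a, a, d, d), mix(a, a, d, d), h(a)), f(mix(a, d, d), mix(a, a, d, d), h(d)), g(mix(a, a, a, d), mix(a, d, d)))), mix(a, a, a, d, f(mix(a, a, a, d, d), mix(a, d, g(a, a)), mix(a, a, a, d, d)), h(g(a, d)))))
Right:  mix(mix(d, mix(d, d)), mix(g(mix(mix(a, mix(mix(a, d), mix(h(g(a, d)), a))), f(mix(a, mix(a, a), d, d), mix(d, g(a, a), a), mix(d, a, a, a, d))), h(mix(f(mix(d, d, a), mix(d, a, a, d), h(d)), mix(g(mix(a, a, a, d), mix(a, d, d)), f(mix(a, d, d, a), mix(d, a, d, a), h(a)))))), f(mix(g(a, d), h(d), d, a, f(a, a, d)), a, d)))
  Un-nest:  mix(d, d, d, g(mix(mix(a, mix(mix(a, d), mix(h(g(a, d)), a))), f(mix(a, mix(a, a), d, d), mix(d, g(a, a), a), mix(d, a, a, a, d))), h(mix(f(mix(d, d, a), mix(d, a, a, d), h(d)), mix(g(mix(a, a, a, d), mix(a, d, d)), f(mix(a, d, d, a), mix(d, a, d, a), h(a)))))), f(mix(g(a, d), h(d), d, a, f(a, a, d)), a, d))
  Canonicalize subterm:  g(mix(mix(a, mix(mix(a, d), mix(h(g(a, d)), a))), f(mix(a, mix(a, a), d, d), mix(d, g(a, a), a), mix(d, a, a, a, d))), h(mix(f(mix(d, d, a), mix(d, a, a, d), h(d)), mix(g(mix(a, a, a, d), mix(a, d, d)), f(mix(a, d, d, a), mix(d, a, d, a), h(a))))))  →  g(mix(a, a, a, d, f(mix(a, a, a, d, d), mix(a, d, g(a, a)), mix(a, a, a, d, d)), h(g(a, d))), h(mix(f(mix(a, a, d, d), mix(a, a, d, d), h(a)), f(mix(a, d, d), mix(a, a, d, d), h(d)), g(mix(a, a, a, d), mix(a, d, d)))))
  Inside:  f(mix(g(a, d), h(d), d, a, f(a, a, d)), a, d)  →  f(mix(a, d, f(a, a, d), g(a, d), h(d)), a, d)
  Sort:  mix(d, d, d, f(mix(a, d, f(a, a, d), g(a, d), h(d)), a, d), g(mix(a, a, a, d, f(mix(a, a, a, d, d), mix(a, d, g(a, a)), mix(a, a, a, d, d)), h(g(a, d))), h(mix(f(mix(a, a, d, d), mix(a, a, d, d), h(a)), f(mix(a, d, d), mix(a, a, d, d), h(d)), g(mix(a, a, a, d), mix(a, d, d))))))

Answer: no — mix(d, d, d, f(mix(a, d, f(a, a, d), g(a, d), h(d)), a, d), g(h(mix(f(mix(a, a, d, d), mix(a, a, d, d), h(a)), f(mix(a, d, d), mix(a, a, d, d), h(d)), g(mix(a, a, a, d), mix(a, d, d)))), mix(a, a, a, d, f(mix(a, a, a, d, d), mix(a, d, g(a, a)), mix(a, a, a, d, d)), h(g(a, d))))) vs mix(d, d, d, f(mix(a, d, f(a, a, d), g(a, d), h(d)), a, d), g(mix(a, a, a, d, f(mix(a, a, a, d, d), mix(a, d, g(a, a)), mix(a, a, a, d, d)), h(g(a, d))), h(mix(f(mix(a, a, d, d), mix(a, a, d, d), h(a)), f(mix(a, d, d), mix(a, a, d, d), h(d)), g(mix(a, a, a, d), mix(a, d, d))))))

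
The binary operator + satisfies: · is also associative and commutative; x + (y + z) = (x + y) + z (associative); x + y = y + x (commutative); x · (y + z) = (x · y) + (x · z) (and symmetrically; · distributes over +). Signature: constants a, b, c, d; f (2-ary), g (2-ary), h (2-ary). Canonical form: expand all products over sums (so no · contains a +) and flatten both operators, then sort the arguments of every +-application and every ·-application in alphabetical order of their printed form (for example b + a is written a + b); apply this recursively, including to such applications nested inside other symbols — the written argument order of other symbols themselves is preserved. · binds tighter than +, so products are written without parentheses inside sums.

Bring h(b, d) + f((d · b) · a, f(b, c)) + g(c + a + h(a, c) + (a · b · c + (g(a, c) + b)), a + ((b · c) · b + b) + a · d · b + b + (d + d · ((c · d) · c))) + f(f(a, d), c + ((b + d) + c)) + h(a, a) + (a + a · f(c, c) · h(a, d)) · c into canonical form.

Answer: a · c + a · c · f(c, c) · h(a, d) + f(a · b · d, f(b, c)) + f(f(a, d), b + c + c + d) + g(a + a · b · c + b + c + g(a, c) + h(a, c), a + a · b · d + b + b + b · b · c + c · c · d · d + d) + h(a, a) + h(b, d)

Derivation:
Distribute:  h(b, d) + f(a · b · d, f(b, c)) + g(a + a · b · c + b + c + g(a, c) + h(a, c), a + a · b · d + b + b + b · b · c + c · c · d · d + d) + f(f(a, d), b + c + c + d) + h(a, a) + a · c + a · c · f(c, c) · h(a, d)
Sort:  a · c + a · c · f(c, c) · h(a, d) + f(a · b · d, f(b, c)) + f(f(a, d), b + c + c + d) + g(a + a · b · c + b + c + g(a, c) + h(a, c), a + a · b · d + b + b + b · b · c + c · c · d · d + d) + h(a, a) + h(b, d)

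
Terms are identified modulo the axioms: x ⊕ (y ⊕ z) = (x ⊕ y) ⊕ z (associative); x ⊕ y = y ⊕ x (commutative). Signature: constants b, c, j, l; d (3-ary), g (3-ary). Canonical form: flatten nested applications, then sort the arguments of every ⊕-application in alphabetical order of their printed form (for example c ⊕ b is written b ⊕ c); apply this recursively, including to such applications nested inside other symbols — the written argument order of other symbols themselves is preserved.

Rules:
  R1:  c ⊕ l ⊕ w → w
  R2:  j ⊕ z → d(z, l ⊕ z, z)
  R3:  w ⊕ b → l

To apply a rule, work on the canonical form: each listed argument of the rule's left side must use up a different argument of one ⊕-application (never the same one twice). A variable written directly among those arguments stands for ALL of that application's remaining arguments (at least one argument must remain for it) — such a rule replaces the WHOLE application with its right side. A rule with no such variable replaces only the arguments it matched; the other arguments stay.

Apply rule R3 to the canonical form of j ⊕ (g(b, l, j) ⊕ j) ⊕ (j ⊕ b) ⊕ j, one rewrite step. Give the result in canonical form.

Canonical form:  b ⊕ g(b, l, j) ⊕ j ⊕ j ⊕ j ⊕ j
Match R3:  consume b;  w := g(b, l, j) ⊕ j ⊕ j ⊕ j ⊕ j
The variable takes the whole remainder — replace the entire application.
Result:  l

Answer: l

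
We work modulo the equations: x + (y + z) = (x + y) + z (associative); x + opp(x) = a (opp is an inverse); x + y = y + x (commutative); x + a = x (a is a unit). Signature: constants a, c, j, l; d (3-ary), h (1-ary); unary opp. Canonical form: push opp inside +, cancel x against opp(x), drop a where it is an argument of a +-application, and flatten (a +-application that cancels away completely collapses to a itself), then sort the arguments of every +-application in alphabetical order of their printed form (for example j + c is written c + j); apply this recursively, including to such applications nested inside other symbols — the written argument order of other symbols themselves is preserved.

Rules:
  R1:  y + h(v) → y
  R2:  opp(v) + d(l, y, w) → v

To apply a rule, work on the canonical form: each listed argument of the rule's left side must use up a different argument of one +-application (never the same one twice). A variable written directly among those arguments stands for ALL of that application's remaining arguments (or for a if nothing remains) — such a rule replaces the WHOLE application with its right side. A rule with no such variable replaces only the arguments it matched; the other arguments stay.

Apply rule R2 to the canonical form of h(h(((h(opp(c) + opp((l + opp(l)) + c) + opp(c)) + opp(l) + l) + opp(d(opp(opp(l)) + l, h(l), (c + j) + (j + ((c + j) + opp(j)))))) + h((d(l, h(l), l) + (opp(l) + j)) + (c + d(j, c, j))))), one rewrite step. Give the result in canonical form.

Canonical form:  h(h(h(c + d(j, c, j) + d(l, h(l), l) + j + opp(l)) + h(opp(c) + opp(c) + opp(c)) + opp(d(l + l, h(l), c + c + j + j))))
R2 matches:  uses d(l, h(l), l), opp(l);  v := l, w := l, y := h(l)
Result:  h(h(h(c + d(j, c, j) + j + l) + h(opp(c) + opp(c) + opp(c)) + opp(d(l + l, h(l), c + c + j + j))))

Answer: h(h(h(c + d(j, c, j) + j + l) + h(opp(c) + opp(c) + opp(c)) + opp(d(l + l, h(l), c + c + j + j))))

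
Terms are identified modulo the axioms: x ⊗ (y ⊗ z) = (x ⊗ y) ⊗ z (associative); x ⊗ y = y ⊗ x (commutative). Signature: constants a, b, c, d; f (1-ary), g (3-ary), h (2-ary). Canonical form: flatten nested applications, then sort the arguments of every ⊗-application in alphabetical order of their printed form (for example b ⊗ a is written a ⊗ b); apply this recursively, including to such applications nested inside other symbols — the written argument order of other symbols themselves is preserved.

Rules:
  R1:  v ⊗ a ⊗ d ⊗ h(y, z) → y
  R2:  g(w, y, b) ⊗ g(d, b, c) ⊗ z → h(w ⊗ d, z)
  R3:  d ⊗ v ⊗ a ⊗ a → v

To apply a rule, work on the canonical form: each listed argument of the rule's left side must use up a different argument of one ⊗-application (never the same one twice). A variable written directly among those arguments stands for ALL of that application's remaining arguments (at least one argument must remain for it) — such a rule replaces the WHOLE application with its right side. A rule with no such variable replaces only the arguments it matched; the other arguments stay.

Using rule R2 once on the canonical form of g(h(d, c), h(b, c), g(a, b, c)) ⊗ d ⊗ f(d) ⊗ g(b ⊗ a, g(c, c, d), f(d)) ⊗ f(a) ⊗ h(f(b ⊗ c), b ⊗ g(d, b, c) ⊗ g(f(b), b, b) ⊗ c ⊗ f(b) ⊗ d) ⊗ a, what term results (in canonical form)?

Canonical form:  a ⊗ d ⊗ f(a) ⊗ f(d) ⊗ g(a ⊗ b, g(c, c, d), f(d)) ⊗ g(h(d, c), h(b, c), g(a, b, c)) ⊗ h(f(b ⊗ c), b ⊗ c ⊗ d ⊗ f(b) ⊗ g(d, b, c) ⊗ g(f(b), b, b))
Apply R2:  consuming g(d, b, c), g(f(b), b, b);  w := f(b), y := b, z := b ⊗ c ⊗ d ⊗ f(b)
The variable takes the whole remainder — replace the entire application.
Result:  a ⊗ d ⊗ f(a) ⊗ f(d) ⊗ g(a ⊗ b, g(c, c, d), f(d)) ⊗ g(h(d, c), h(b, c), g(a, b, c)) ⊗ h(f(b ⊗ c), h(d ⊗ f(b), b ⊗ c ⊗ d ⊗ f(b)))

Answer: a ⊗ d ⊗ f(a) ⊗ f(d) ⊗ g(a ⊗ b, g(c, c, d), f(d)) ⊗ g(h(d, c), h(b, c), g(a, b, c)) ⊗ h(f(b ⊗ c), h(d ⊗ f(b), b ⊗ c ⊗ d ⊗ f(b)))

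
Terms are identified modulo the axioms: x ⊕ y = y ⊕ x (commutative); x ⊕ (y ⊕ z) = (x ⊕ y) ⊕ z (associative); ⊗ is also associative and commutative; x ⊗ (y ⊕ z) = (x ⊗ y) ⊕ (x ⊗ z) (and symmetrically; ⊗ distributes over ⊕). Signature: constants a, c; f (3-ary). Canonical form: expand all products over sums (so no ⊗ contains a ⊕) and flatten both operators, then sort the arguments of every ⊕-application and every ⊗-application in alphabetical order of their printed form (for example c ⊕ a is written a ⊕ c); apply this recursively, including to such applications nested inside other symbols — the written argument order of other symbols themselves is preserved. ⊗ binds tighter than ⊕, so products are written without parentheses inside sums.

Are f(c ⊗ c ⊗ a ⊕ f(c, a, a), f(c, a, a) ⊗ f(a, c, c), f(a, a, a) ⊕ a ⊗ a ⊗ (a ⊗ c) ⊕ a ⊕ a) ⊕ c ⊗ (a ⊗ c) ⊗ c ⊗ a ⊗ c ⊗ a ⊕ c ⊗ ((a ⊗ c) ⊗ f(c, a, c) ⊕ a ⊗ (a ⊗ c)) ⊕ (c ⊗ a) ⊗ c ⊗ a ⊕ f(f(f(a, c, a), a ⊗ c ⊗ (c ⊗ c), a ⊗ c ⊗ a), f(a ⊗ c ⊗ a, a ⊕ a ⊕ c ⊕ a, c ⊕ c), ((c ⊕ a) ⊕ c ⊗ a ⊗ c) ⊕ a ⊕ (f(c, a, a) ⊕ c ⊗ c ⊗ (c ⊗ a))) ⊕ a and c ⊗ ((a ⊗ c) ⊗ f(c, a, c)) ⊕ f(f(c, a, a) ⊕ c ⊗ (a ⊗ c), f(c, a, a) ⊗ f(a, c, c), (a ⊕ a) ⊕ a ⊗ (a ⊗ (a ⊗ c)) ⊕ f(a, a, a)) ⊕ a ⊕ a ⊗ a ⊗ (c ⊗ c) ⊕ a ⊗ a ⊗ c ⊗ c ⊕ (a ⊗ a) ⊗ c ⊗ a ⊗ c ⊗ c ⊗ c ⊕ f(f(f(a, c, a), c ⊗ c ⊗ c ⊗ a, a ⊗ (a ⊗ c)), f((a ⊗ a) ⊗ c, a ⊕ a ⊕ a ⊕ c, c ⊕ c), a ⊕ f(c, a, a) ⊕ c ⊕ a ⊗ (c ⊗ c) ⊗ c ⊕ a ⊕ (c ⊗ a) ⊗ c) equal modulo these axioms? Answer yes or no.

Left:  f(c ⊗ c ⊗ a ⊕ f(c, a, a), f(c, a, a) ⊗ f(a, c, c), f(a, a, a) ⊕ a ⊗ a ⊗ (a ⊗ c) ⊕ a ⊕ a) ⊕ c ⊗ (a ⊗ c) ⊗ c ⊗ a ⊗ c ⊗ a ⊕ c ⊗ ((a ⊗ c) ⊗ f(c, a, c) ⊕ a ⊗ (a ⊗ c)) ⊕ (c ⊗ a) ⊗ c ⊗ a ⊕ f(f(f(a, c, a), a ⊗ c ⊗ (c ⊗ c), a ⊗ c ⊗ a), f(a ⊗ c ⊗ a, a ⊕ a ⊕ c ⊕ a, c ⊕ c), ((c ⊕ a) ⊕ c ⊗ a ⊗ c) ⊕ a ⊕ (f(c, a, a) ⊕ c ⊗ c ⊗ (c ⊗ a))) ⊕ a
  Expand:  f(a ⊗ c ⊗ c ⊕ f(c, a, a), f(a, c, c) ⊗ f(c, a, a), a ⊕ a ⊕ a ⊗ a ⊗ a ⊗ c ⊕ f(a, a, a)) ⊕ a ⊗ a ⊗ a ⊗ c ⊗ c ⊗ c ⊗ c ⊕ a ⊗ c ⊗ c ⊗ f(c, a, c) ⊕ a ⊗ a ⊗ c ⊗ c ⊕ a ⊗ a ⊗ c ⊗ c ⊕ f(f(f(a, c, a), a ⊗ c ⊗ c ⊗ c, a ⊗ a ⊗ c), f(a ⊗ a ⊗ c, a ⊕ a ⊕ a ⊕ c, c ⊕ c), a ⊕ a ⊕ a ⊗ c ⊗ c ⊕ a ⊗ c ⊗ c ⊗ c ⊕ c ⊕ f(c, a, a)) ⊕ a
  Sort arguments:  a ⊕ a ⊗ a ⊗ a ⊗ c ⊗ c ⊗ c ⊗ c ⊕ a ⊗ a ⊗ c ⊗ c ⊕ a ⊗ a ⊗ c ⊗ c ⊕ a ⊗ c ⊗ c ⊗ f(c, a, c) ⊕ f(a ⊗ c ⊗ c ⊕ f(c, a, a), f(a, c, c) ⊗ f(c, a, a), a ⊕ a ⊕ a ⊗ a ⊗ a ⊗ c ⊕ f(a, a, a)) ⊕ f(f(f(a, c, a), a ⊗ c ⊗ c ⊗ c, a ⊗ a ⊗ c), f(a ⊗ a ⊗ c, a ⊕ a ⊕ a ⊕ c, c ⊕ c), a ⊕ a ⊕ a ⊗ c ⊗ c ⊕ a ⊗ c ⊗ c ⊗ c ⊕ c ⊕ f(c, a, a))
Right:  c ⊗ ((a ⊗ c) ⊗ f(c, a, c)) ⊕ f(f(c, a, a) ⊕ c ⊗ (a ⊗ c), f(c, a, a) ⊗ f(a, c, c), (a ⊕ a) ⊕ a ⊗ (a ⊗ (a ⊗ c)) ⊕ f(a, a, a)) ⊕ a ⊕ a ⊗ a ⊗ (c ⊗ c) ⊕ a ⊗ a ⊗ c ⊗ c ⊕ (a ⊗ a) ⊗ c ⊗ a ⊗ c ⊗ c ⊗ c ⊕ f(f(f(a, c, a), c ⊗ c ⊗ c ⊗ a, a ⊗ (a ⊗ c)), f((a ⊗ a) ⊗ c, a ⊕ a ⊕ a ⊕ c, c ⊕ c), a ⊕ f(c, a, a) ⊕ c ⊕ a ⊗ (c ⊗ c) ⊗ c ⊕ a ⊕ (c ⊗ a) ⊗ c)
  Un-nest:  a ⊗ c ⊗ c ⊗ f(c, a, c) ⊕ f(a ⊗ c ⊗ c ⊕ f(c, a, a), f(a, c, c) ⊗ f(c, a, a), a ⊕ a ⊕ a ⊗ a ⊗ a ⊗ c ⊕ f(a, a, a)) ⊕ a ⊕ a ⊗ a ⊗ c ⊗ c ⊕ a ⊗ a ⊗ c ⊗ c ⊕ a ⊗ a ⊗ a ⊗ c ⊗ c ⊗ c ⊗ c ⊕ f(f(f(a, c, a), a ⊗ c ⊗ c ⊗ c, a ⊗ a ⊗ c), f(a ⊗ a ⊗ c, a ⊕ a ⊕ a ⊕ c, c ⊕ c), a ⊕ a ⊕ a ⊗ c ⊗ c ⊕ a ⊗ c ⊗ c ⊗ c ⊕ c ⊕ f(c, a, a))
  Order the arguments:  a ⊕ a ⊗ a ⊗ a ⊗ c ⊗ c ⊗ c ⊗ c ⊕ a ⊗ a ⊗ c ⊗ c ⊕ a ⊗ a ⊗ c ⊗ c ⊕ a ⊗ c ⊗ c ⊗ f(c, a, c) ⊕ f(a ⊗ c ⊗ c ⊕ f(c, a, a), f(a, c, c) ⊗ f(c, a, a), a ⊕ a ⊕ a ⊗ a ⊗ a ⊗ c ⊕ f(a, a, a)) ⊕ f(f(f(a, c, a), a ⊗ c ⊗ c ⊗ c, a ⊗ a ⊗ c), f(a ⊗ a ⊗ c, a ⊕ a ⊕ a ⊕ c, c ⊕ c), a ⊕ a ⊕ a ⊗ c ⊗ c ⊕ a ⊗ c ⊗ c ⊗ c ⊕ c ⊕ f(c, a, a))

Answer: yes — both canonical forms are a ⊕ a ⊗ a ⊗ a ⊗ c ⊗ c ⊗ c ⊗ c ⊕ a ⊗ a ⊗ c ⊗ c ⊕ a ⊗ a ⊗ c ⊗ c ⊕ a ⊗ c ⊗ c ⊗ f(c, a, c) ⊕ f(a ⊗ c ⊗ c ⊕ f(c, a, a), f(a, c, c) ⊗ f(c, a, a), a ⊕ a ⊕ a ⊗ a ⊗ a ⊗ c ⊕ f(a, a, a)) ⊕ f(f(f(a, c, a), a ⊗ c ⊗ c ⊗ c, a ⊗ a ⊗ c), f(a ⊗ a ⊗ c, a ⊕ a ⊕ a ⊕ c, c ⊕ c), a ⊕ a ⊕ a ⊗ c ⊗ c ⊕ a ⊗ c ⊗ c ⊗ c ⊕ c ⊕ f(c, a, a))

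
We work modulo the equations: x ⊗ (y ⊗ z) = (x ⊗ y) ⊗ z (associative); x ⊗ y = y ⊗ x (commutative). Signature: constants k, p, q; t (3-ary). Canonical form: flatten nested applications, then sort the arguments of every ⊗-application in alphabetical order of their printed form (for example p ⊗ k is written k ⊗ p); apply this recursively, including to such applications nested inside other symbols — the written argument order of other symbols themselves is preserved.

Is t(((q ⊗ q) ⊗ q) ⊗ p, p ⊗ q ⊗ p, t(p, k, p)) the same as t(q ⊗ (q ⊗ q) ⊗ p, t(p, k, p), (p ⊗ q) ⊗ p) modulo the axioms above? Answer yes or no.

Answer: no — t(p ⊗ q ⊗ q ⊗ q, p ⊗ p ⊗ q, t(p, k, p)) vs t(p ⊗ q ⊗ q ⊗ q, t(p, k, p), p ⊗ p ⊗ q)

Derivation:
Left:  t(((q ⊗ q) ⊗ q) ⊗ p, p ⊗ q ⊗ p, t(p, k, p))
  Work inside:  ((q ⊗ q) ⊗ q) ⊗ p
  Flatten:  q ⊗ q ⊗ q ⊗ p
  Sort arguments:  p ⊗ q ⊗ q ⊗ q
  Put back:  t(p ⊗ q ⊗ q ⊗ q, p ⊗ p ⊗ q, t(p, k, p))
Right:  t(q ⊗ (q ⊗ q) ⊗ p, t(p, k, p), (p ⊗ q) ⊗ p)
  Descend into:  q ⊗ (q ⊗ q) ⊗ p
  Merge nested applications:  q ⊗ q ⊗ q ⊗ p
  Sort arguments:  p ⊗ q ⊗ q ⊗ q
  Reassemble:  t(p ⊗ q ⊗ q ⊗ q, t(p, k, p), p ⊗ p ⊗ q)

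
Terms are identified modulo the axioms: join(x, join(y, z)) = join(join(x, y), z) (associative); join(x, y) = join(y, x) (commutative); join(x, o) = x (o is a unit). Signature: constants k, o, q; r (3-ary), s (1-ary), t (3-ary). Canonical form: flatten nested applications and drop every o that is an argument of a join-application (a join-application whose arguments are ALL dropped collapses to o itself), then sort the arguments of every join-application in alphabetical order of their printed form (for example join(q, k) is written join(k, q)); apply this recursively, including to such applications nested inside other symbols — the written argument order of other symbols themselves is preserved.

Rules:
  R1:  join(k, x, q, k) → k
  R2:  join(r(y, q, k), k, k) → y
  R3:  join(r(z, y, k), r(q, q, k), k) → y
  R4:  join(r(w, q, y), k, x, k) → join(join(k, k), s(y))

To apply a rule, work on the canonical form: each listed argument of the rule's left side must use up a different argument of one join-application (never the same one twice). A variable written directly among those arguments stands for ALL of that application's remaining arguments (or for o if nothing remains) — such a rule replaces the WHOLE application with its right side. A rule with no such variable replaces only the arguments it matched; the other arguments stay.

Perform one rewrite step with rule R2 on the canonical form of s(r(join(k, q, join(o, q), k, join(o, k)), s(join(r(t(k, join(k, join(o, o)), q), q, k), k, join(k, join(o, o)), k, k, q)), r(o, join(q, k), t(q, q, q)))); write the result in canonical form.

Canonical form:  s(r(join(k, k, k, q, q), s(join(k, k, k, k, q, r(t(k, k, q), q, k))), r(o, join(k, q), t(q, q, q))))
R2 matches:  uses k, k, r(t(k, k, q), q, k);  y := t(k, k, q)
New term:  s(r(join(k, k, k, q, q), s(join(k, k, q, t(k, k, q))), r(o, join(k, q), t(q, q, q))))

Answer: s(r(join(k, k, k, q, q), s(join(k, k, q, t(k, k, q))), r(o, join(k, q), t(q, q, q))))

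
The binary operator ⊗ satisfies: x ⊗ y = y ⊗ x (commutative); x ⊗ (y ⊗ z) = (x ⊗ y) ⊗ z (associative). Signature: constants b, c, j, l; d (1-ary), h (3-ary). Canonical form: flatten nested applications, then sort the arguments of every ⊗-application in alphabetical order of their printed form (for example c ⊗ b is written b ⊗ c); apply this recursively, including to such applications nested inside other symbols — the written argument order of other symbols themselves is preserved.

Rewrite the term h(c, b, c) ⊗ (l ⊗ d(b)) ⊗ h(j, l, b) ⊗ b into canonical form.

Flatten:  h(c, b, c) ⊗ l ⊗ d(b) ⊗ h(j, l, b) ⊗ b
Order the arguments:  b ⊗ d(b) ⊗ h(c, b, c) ⊗ h(j, l, b) ⊗ l

Answer: b ⊗ d(b) ⊗ h(c, b, c) ⊗ h(j, l, b) ⊗ l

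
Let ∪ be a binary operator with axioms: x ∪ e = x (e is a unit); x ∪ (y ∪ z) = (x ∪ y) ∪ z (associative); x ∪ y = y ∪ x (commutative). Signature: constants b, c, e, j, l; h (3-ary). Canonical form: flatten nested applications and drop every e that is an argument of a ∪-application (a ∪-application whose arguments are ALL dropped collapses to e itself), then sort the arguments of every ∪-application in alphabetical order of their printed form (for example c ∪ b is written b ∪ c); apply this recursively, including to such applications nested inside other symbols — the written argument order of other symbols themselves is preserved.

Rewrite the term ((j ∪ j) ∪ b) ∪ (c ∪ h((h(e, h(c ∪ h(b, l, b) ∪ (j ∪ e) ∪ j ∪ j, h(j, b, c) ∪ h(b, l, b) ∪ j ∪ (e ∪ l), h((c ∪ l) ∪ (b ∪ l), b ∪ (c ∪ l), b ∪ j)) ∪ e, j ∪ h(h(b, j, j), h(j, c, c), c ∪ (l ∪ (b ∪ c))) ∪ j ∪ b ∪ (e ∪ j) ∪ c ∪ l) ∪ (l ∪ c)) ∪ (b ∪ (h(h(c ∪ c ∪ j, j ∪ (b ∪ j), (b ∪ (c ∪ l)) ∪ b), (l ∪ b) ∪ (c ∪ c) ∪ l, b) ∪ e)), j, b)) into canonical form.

Answer: b ∪ c ∪ h(b ∪ c ∪ h(e, h(c ∪ h(b, l, b) ∪ j ∪ j ∪ j, h(b, l, b) ∪ h(j, b, c) ∪ j ∪ l, h(b ∪ c ∪ l ∪ l, b ∪ c ∪ l, b ∪ j)), b ∪ c ∪ h(h(b, j, j), h(j, c, c), b ∪ c ∪ c ∪ l) ∪ j ∪ j ∪ j ∪ l) ∪ h(h(c ∪ c ∪ j, b ∪ j ∪ j, b ∪ b ∪ c ∪ l), b ∪ c ∪ c ∪ l ∪ l, b) ∪ l, j, b) ∪ j ∪ j

Derivation:
Un-nest:  j ∪ j ∪ b ∪ c ∪ h((h(e, h(c ∪ h(b, l, b) ∪ (j ∪ e) ∪ j ∪ j, h(j, b, c) ∪ h(b, l, b) ∪ j ∪ (e ∪ l), h((c ∪ l) ∪ (b ∪ l), b ∪ (c ∪ l), b ∪ j)) ∪ e, j ∪ h(h(b, j, j), h(j, c, c), c ∪ (l ∪ (b ∪ c))) ∪ j ∪ b ∪ (e ∪ j) ∪ c ∪ l) ∪ (l ∪ c)) ∪ (b ∪ (h(h(c ∪ c ∪ j, j ∪ (b ∪ j), (b ∪ (c ∪ l)) ∪ b), (l ∪ b) ∪ (c ∪ c) ∪ l, b) ∪ e)), j, b)
Inside:  h((h(e, h(c ∪ h(b, l, b) ∪ (j ∪ e) ∪ j ∪ j, h(j, b, c) ∪ h(b, l, b) ∪ j ∪ (e ∪ l), h((c ∪ l) ∪ (b ∪ l), b ∪ (c ∪ l), b ∪ j)) ∪ e, j ∪ h(h(b, j, j), h(j, c, c), c ∪ (l ∪ (b ∪ c))) ∪ j ∪ b ∪ (e ∪ j) ∪ c ∪ l) ∪ (l ∪ c)) ∪ (b ∪ (h(h(c ∪ c ∪ j, j ∪ (b ∪ j), (b ∪ (c ∪ l)) ∪ b), (l ∪ b) ∪ (c ∪ c) ∪ l, b) ∪ e)), j, b)  →  h(b ∪ c ∪ h(e, h(c ∪ h(b, l, b) ∪ j ∪ j ∪ j, h(b, l, b) ∪ h(j, b, c) ∪ j ∪ l, h(b ∪ c ∪ l ∪ l, b ∪ c ∪ l, b ∪ j)), b ∪ c ∪ h(h(b, j, j), h(j, c, c), b ∪ c ∪ c ∪ l) ∪ j ∪ j ∪ j ∪ l) ∪ h(h(c ∪ c ∪ j, b ∪ j ∪ j, b ∪ b ∪ c ∪ l), b ∪ c ∪ c ∪ l ∪ l, b) ∪ l, j, b)
Sort:  b ∪ c ∪ h(b ∪ c ∪ h(e, h(c ∪ h(b, l, b) ∪ j ∪ j ∪ j, h(b, l, b) ∪ h(j, b, c) ∪ j ∪ l, h(b ∪ c ∪ l ∪ l, b ∪ c ∪ l, b ∪ j)), b ∪ c ∪ h(h(b, j, j), h(j, c, c), b ∪ c ∪ c ∪ l) ∪ j ∪ j ∪ j ∪ l) ∪ h(h(c ∪ c ∪ j, b ∪ j ∪ j, b ∪ b ∪ c ∪ l), b ∪ c ∪ c ∪ l ∪ l, b) ∪ l, j, b) ∪ j ∪ j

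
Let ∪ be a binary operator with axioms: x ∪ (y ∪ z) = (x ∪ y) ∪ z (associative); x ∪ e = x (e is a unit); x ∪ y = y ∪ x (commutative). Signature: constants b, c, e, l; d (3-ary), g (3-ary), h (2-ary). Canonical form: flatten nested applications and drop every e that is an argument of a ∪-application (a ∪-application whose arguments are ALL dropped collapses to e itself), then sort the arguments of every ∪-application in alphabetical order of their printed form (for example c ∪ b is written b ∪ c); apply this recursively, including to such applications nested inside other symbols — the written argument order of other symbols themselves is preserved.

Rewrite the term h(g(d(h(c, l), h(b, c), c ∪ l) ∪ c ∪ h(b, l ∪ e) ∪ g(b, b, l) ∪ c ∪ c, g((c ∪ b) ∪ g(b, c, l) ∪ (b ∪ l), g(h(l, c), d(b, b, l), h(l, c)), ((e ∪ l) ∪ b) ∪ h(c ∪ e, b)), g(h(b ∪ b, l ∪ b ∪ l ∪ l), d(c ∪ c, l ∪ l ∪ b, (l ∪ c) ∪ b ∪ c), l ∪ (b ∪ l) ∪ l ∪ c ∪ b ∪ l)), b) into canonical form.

Work inside:  d(h(c, l), h(b, c), c ∪ l) ∪ c ∪ h(b, l ∪ e) ∪ g(b, b, l) ∪ c ∪ c
Simplify inside:  h(b, l ∪ e)  →  h(b, l)
Sort:  c ∪ c ∪ c ∪ d(h(c, l), h(b, c), c ∪ l) ∪ g(b, b, l) ∪ h(b, l)
Rebuild:  h(g(c ∪ c ∪ c ∪ d(h(c, l), h(b, c), c ∪ l) ∪ g(b, b, l) ∪ h(b, l), g(b ∪ b ∪ c ∪ g(b, c, l) ∪ l, g(h(l, c), d(b, b, l), h(l, c)), b ∪ h(c, b) ∪ l), g(h(b ∪ b, b ∪ l ∪ l ∪ l), d(c ∪ c, b ∪ l ∪ l, b ∪ c ∪ c ∪ l), b ∪ b ∪ c ∪ l ∪ l ∪ l ∪ l)), b)

Answer: h(g(c ∪ c ∪ c ∪ d(h(c, l), h(b, c), c ∪ l) ∪ g(b, b, l) ∪ h(b, l), g(b ∪ b ∪ c ∪ g(b, c, l) ∪ l, g(h(l, c), d(b, b, l), h(l, c)), b ∪ h(c, b) ∪ l), g(h(b ∪ b, b ∪ l ∪ l ∪ l), d(c ∪ c, b ∪ l ∪ l, b ∪ c ∪ c ∪ l), b ∪ b ∪ c ∪ l ∪ l ∪ l ∪ l)), b)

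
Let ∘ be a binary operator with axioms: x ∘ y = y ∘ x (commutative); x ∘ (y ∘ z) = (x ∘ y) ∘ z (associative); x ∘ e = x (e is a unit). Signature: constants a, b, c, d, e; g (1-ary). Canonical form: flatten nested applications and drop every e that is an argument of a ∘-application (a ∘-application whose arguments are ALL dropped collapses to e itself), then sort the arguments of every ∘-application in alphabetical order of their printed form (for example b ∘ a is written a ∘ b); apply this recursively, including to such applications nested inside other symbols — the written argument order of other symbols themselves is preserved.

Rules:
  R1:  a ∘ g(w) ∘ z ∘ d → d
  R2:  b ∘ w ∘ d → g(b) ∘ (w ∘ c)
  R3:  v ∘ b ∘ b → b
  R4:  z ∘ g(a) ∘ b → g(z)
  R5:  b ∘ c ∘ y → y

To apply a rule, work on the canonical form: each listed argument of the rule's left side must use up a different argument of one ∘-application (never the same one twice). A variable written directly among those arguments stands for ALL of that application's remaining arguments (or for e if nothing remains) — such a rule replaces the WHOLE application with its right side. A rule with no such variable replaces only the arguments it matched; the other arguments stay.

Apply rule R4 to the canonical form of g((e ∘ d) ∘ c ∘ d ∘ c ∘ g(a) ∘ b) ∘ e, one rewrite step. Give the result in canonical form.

Canonical form:  g(b ∘ c ∘ c ∘ d ∘ d ∘ g(a))
Match R4:  consume b, g(a);  z := c ∘ c ∘ d ∘ d
Every leftover argument binds to the variable; the entire application is replaced.
New term:  g(g(c ∘ c ∘ d ∘ d))

Answer: g(g(c ∘ c ∘ d ∘ d))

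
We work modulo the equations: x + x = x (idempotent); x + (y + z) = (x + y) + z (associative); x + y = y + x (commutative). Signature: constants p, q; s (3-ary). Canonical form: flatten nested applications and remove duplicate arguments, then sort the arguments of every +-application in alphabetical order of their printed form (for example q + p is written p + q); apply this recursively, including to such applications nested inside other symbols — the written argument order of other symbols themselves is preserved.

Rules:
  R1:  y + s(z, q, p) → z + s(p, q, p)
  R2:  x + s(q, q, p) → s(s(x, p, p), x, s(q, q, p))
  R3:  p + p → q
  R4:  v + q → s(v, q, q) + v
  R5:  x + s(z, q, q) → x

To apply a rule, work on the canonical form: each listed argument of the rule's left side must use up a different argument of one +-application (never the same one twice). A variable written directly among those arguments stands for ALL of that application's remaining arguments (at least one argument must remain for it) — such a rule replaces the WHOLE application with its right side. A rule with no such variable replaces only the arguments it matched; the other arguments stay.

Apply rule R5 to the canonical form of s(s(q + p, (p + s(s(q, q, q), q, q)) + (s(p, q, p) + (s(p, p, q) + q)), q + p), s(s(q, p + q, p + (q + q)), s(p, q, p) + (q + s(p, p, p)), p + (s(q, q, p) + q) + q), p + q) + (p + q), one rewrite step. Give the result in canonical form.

Canonical form:  p + q + s(s(p + q, p + q + s(p, p, q) + s(p, q, p) + s(s(q, q, q), q, q), p + q), s(s(q, p + q, p + q), q + s(p, p, p) + s(p, q, p), p + q + s(q, q, p)), p + q)
R5 matches:  uses s(s(q, q, q), q, q);  x := p + q + s(p, p, q) + s(p, q, p), z := s(q, q, q)
The extension variable absorbs all remaining arguments, so the whole application is rewritten.
Result:  p + q + s(s(p + q, p + q + s(p, p, q) + s(p, q, p), p + q), s(s(q, p + q, p + q), q + s(p, p, p) + s(p, q, p), p + q + s(q, q, p)), p + q)

Answer: p + q + s(s(p + q, p + q + s(p, p, q) + s(p, q, p), p + q), s(s(q, p + q, p + q), q + s(p, p, p) + s(p, q, p), p + q + s(q, q, p)), p + q)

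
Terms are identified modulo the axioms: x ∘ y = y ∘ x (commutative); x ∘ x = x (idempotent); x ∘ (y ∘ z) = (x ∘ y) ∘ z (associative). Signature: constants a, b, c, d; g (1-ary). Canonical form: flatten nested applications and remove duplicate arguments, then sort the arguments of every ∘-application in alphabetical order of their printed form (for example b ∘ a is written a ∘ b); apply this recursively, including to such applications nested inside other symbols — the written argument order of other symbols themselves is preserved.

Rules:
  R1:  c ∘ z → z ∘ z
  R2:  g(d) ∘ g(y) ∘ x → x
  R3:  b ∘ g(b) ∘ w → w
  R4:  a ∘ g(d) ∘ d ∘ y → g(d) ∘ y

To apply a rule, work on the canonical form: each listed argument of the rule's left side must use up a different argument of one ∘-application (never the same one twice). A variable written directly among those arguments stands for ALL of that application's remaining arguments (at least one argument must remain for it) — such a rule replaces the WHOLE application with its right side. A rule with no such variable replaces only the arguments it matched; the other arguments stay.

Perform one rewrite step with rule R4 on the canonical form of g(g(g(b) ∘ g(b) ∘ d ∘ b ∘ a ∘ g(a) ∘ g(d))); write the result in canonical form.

Answer: g(g(b ∘ g(a) ∘ g(b) ∘ g(d)))

Derivation:
Canonical form:  g(g(a ∘ b ∘ d ∘ g(a) ∘ g(b) ∘ g(d)))
Match R4:  consume a, d, g(d);  y := b ∘ g(a) ∘ g(b)
Every leftover argument binds to the variable; the entire application is replaced.
Result:  g(g(b ∘ g(a) ∘ g(b) ∘ g(d)))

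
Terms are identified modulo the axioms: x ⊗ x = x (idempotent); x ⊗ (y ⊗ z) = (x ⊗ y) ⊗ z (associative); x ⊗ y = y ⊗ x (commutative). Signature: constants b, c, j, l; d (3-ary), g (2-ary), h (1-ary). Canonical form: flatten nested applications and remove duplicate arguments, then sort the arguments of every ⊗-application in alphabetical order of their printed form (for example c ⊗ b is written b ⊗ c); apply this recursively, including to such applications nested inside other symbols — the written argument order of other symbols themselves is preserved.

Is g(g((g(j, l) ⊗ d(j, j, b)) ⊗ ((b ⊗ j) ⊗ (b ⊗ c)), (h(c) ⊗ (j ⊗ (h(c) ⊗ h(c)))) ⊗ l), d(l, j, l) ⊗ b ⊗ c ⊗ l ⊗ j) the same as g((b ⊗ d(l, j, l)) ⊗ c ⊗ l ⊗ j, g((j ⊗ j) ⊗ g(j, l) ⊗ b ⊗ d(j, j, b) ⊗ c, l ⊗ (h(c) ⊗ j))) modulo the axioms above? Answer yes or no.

Answer: no — g(g(b ⊗ c ⊗ d(j, j, b) ⊗ g(j, l) ⊗ j, h(c) ⊗ j ⊗ l), b ⊗ c ⊗ d(l, j, l) ⊗ j ⊗ l) vs g(b ⊗ c ⊗ d(l, j, l) ⊗ j ⊗ l, g(b ⊗ c ⊗ d(j, j, b) ⊗ g(j, l) ⊗ j, h(c) ⊗ j ⊗ l))

Derivation:
Left:  g(g((g(j, l) ⊗ d(j, j, b)) ⊗ ((b ⊗ j) ⊗ (b ⊗ c)), (h(c) ⊗ (j ⊗ (h(c) ⊗ h(c)))) ⊗ l), d(l, j, l) ⊗ b ⊗ c ⊗ l ⊗ j)
  Work inside:  (g(j, l) ⊗ d(j, j, b)) ⊗ ((b ⊗ j) ⊗ (b ⊗ c))
  Flatten:  g(j, l) ⊗ d(j, j, b) ⊗ b ⊗ j ⊗ b ⊗ c
  Drop duplicates:  drop duplicate b
  Order the arguments:  b ⊗ c ⊗ d(j, j, b) ⊗ g(j, l) ⊗ j
  Put back:  g(g(b ⊗ c ⊗ d(j, j, b) ⊗ g(j, l) ⊗ j, h(c) ⊗ j ⊗ l), b ⊗ c ⊗ d(l, j, l) ⊗ j ⊗ l)
Right:  g((b ⊗ d(l, j, l)) ⊗ c ⊗ l ⊗ j, g((j ⊗ j) ⊗ g(j, l) ⊗ b ⊗ d(j, j, b) ⊗ c, l ⊗ (h(c) ⊗ j)))
  Work inside:  (j ⊗ j) ⊗ g(j, l) ⊗ b ⊗ d(j, j, b) ⊗ c
  Merge nested applications:  j ⊗ j ⊗ g(j, l) ⊗ b ⊗ d(j, j, b) ⊗ c
  Drop duplicates:  drop duplicate j
  Order the arguments:  b ⊗ c ⊗ d(j, j, b) ⊗ g(j, l) ⊗ j
  Rebuild:  g(b ⊗ c ⊗ d(l, j, l) ⊗ j ⊗ l, g(b ⊗ c ⊗ d(j, j, b) ⊗ g(j, l) ⊗ j, h(c) ⊗ j ⊗ l))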